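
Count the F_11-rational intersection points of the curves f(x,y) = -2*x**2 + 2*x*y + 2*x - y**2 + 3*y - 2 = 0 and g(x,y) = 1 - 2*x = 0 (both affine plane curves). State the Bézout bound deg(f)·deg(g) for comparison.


Common zeros: ∅; count = 0; Bézout bound = 2.

deg(f) = 2, deg(g) = 1, so Bézout bound = 2.
Scan x ∈ F_11. For each x, list the y ∈ F_11 with f(x, y) ≡ 0 and those with g(x, y) ≡ 0 (mod 11); the common zeros in that column are the intersection.
  x = 0: f ≡ 0 at y ∈ {1, 2}; g ≡ 0 at y ∈ ∅; common: ∅.
  x = 1: f ≡ 0 at y ∈ ∅; g ≡ 0 at y ∈ ∅; common: ∅.
  x = 2: f ≡ 0 at y ∈ {1, 6}; g ≡ 0 at y ∈ ∅; common: ∅.
  x = 3: f ≡ 0 at y ∈ {2, 7}; g ≡ 0 at y ∈ ∅; common: ∅.
  x = 4: f ≡ 0 at y ∈ ∅; g ≡ 0 at y ∈ ∅; common: ∅.
  x = 5: f ≡ 0 at y ∈ {6, 7}; g ≡ 0 at y ∈ ∅; common: ∅.
  x = 6: f ≡ 0 at y ∈ ∅; g ≡ 0 at y ∈ {0, 1, 2, 3, 4, 5, 6, 7, 8, 9, 10}; common: ∅.
  x = 7: f ≡ 0 at y ∈ {3}; g ≡ 0 at y ∈ ∅; common: ∅.
  x = 8: f ≡ 0 at y ∈ {3, 5}; g ≡ 0 at y ∈ ∅; common: ∅.
  x = 9: f ≡ 0 at y ∈ {5}; g ≡ 0 at y ∈ ∅; common: ∅.
  x = 10: f ≡ 0 at y ∈ ∅; g ≡ 0 at y ∈ ∅; common: ∅.
Collecting: common zeros = ∅, so the count is 0.
Comparison with the Bézout bound: 0 ≤ 2 = deg(f)·deg(g), as expected for curves with no common component (the affine F_11-count falls short of the bound because intersections may lie at infinity, over extension fields, or carry multiplicity).


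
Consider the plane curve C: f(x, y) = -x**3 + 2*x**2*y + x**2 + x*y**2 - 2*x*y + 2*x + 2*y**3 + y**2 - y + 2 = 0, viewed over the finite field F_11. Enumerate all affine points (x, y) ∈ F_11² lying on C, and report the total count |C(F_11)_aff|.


Affine F_11-points: {(1, 7), (2, 10), (3, 2), (4, 2), (5, 0), (6, 7), (6, 10), (8, 1), (8, 4), (8, 7), (9, 1), (9, 2), (9, 3)}; count = 13.

For each of the 121 pairs (x, y) ∈ F_11², evaluate f(x, y) mod 11. Record the zeros.
  x = 0: [0↦2, 1↦4, 2↦9, 3↦7, 4↦10, 5↦8, 6↦2, 7↦4, 8↦4, 9↦3, 10↦2]  zeros at y ∈ ∅
  x = 1: [0↦4, 1↦7, 2↦4, 3↦7, 4↦6, 5↦2, 6↦7, 7↦0, 8↦4, 9↦9, 10↦5]  zeros at y ∈ {7}
  x = 2: [0↦2, 1↦10, 2↦3, 3↦4, 4↦3, 5↦1, 6↦10, 7↦9, 8↦10, 9↦3, 10↦0]  zeros at y ∈ {10}
  x = 3: [0↦1, 1↦7, 2↦0, 3↦3, 4↦6, 5↦10, 6↦5, 7↦3, 8↦5, 9↦1, 10↦3]  zeros at y ∈ {2}
  x = 4: [0↦6, 1↦3, 2↦0, 3↦9, 4↦9, 5↦1, 6↦8, 7↦9, 8↦5, 9↦8, 10↦8]  zeros at y ∈ {2}
  x = 5: [0↦0, 1↦3, 2↦8, 3↦5, 4↦6, 5↦1, 6↦2, 7↦10, 8↦4, 9↦7, 10↦9]  zeros at y ∈ {0}
  x = 6: [0↦10, 1↦1, 2↦7, 3↦7, 4↦2, 5↦4, 6↦3, 7↦0, 8↦7, 9↦3, 10↦0]  zeros at y ∈ {7, 10}
  x = 7: [0↦8, 1↦2, 2↦2, 3↦9, 4↦2, 5↦4, 6↦5, 7↦6, 8↦8, 9↦1, 10↦8]  zeros at y ∈ ∅
  x = 8: [0↦10, 1↦0, 2↦9, 3↦5, 4↦0, 5↦6, 6↦2, 7↦0, 8↦1, 9↦6, 10↦5]  zeros at y ∈ {1, 4, 7}
  x = 9: [0↦10, 1↦0, 2↦0, 3↦0, 4↦1, 5↦4, 6↦10, 7↦9, 8↦2, 9↦1, 10↦7]  zeros at y ∈ {1, 2, 3}
  x = 10: [0↦2, 1↦7, 2↦2, 3↦10, 4↦10, 5↦3, 6↦1, 7↦5, 8↦5, 9↦2, 10↦8]  zeros at y ∈ ∅
Collecting zeros: affine points = {(1, 7), (2, 10), (3, 2), (4, 2), (5, 0), (6, 7), (6, 10), (8, 1), (8, 4), (8, 7), (9, 1), (9, 2), (9, 3)}.
Total count |C(F_11)_aff| = 13.


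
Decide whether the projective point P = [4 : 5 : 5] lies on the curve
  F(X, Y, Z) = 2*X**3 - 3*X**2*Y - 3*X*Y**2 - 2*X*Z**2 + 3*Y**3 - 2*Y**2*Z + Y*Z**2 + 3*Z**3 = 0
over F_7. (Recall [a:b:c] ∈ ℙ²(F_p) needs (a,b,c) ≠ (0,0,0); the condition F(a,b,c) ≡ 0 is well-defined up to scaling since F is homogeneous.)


F(4,5,5) ≡ 6 (mod 7); P is NOT on the curve.

Evaluate F(4, 5, 5) term-by-term (mod 7).
  2*X**3 ↦ 2·64·1·1 = 128
  -3*X**2*Y ↦ -3·16·5·1 = -240
  -3*X*Y**2 ↦ -3·4·25·1 = -300
  -2*X*Z**2 ↦ -2·4·1·25 = -200
  3*Y**3 ↦ 3·1·125·1 = 375
  -2*Y**2*Z ↦ -2·1·25·5 = -250
  Y*Z**2 ↦ 1·1·5·25 = 125
  3*Z**3 ↦ 3·1·1·125 = 375
Sum: F(4, 5, 5) = (128) + (-240) + (-300) + (-200) + (375) + (-250) + (125) + (375) = 13.
Reducing mod 7: 13 ≡ 6 (mod 7).
Since F(a, b, c) ≡ 6 ≠ 0 (mod 7), P does NOT lie on the curve.


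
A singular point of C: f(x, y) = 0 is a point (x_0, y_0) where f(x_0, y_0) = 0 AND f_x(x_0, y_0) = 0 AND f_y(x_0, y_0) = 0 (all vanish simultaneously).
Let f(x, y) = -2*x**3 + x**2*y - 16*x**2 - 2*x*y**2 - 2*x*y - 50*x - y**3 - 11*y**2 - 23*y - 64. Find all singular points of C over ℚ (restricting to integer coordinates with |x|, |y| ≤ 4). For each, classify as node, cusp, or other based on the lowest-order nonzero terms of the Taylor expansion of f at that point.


Singular points: {(-3, -2)}; classification: cusp.

Compute partial derivatives:
  f_x = -6*x**2 + 2*x*y - 32*x - 2*y**2 - 2*y - 50.
  f_y = x**2 - 4*x*y - 2*x - 3*y**2 - 22*y - 23.
Scan x_0 ∈ {−4, ..., 4}. For each x_0, f_y(x_0, y) is a polynomial in y; find its integer roots y ∈ {−4, ..., 4}, then test f_x and f at those candidates.
  x = -4: f_y(-4, y) = -3*y**2 - 6*y + 1; no integer root y with |y| ≤ 4.
  x = -3: f_y(-3, y) = -3*y**2 - 10*y - 8; vanishes at y ∈ {-2}. (-3, -2): f_x = 0, f = 0 — SINGULAR.
  x = -2: f_y(-2, y) = -3*y**2 - 14*y - 15; vanishes at y ∈ {-3}. (-2, -3): f_x = -10 ≠ 0.
  x = -1: f_y(-1, y) = -3*y**2 - 18*y - 20; no integer root y with |y| ≤ 4.
  x = 0: f_y(0, y) = -3*y**2 - 22*y - 23; no integer root y with |y| ≤ 4.
  x = 1: f_y(1, y) = -3*y**2 - 26*y - 24; no integer root y with |y| ≤ 4.
  x = 2: f_y(2, y) = -3*y**2 - 30*y - 23; no integer root y with |y| ≤ 4.
  x = 3: f_y(3, y) = -3*y**2 - 34*y - 20; no integer root y with |y| ≤ 4.
  x = 4: f_y(4, y) = -3*y**2 - 38*y - 15; no integer root y with |y| ≤ 4.
Only singular point on the grid: (-3, -2).
Classify: substitute x = -3 + u, y = -2 + v and expand: f = -2*u**3 + u**2*v - 2*u*v**2 - v**3 + v**2.
No constant or linear terms (consistent with a singular point). Quadratic part: v**2. Cubic part: -2*u**3 + u**2*v - 2*u*v**2 - v**3.
The quadratic part v**2 is a perfect square, so there is a single (double) tangent line v = 0, i.e. y = -2. Restricting the cubic part to that line (v = 0) leaves -2*u**3 ≠ 0, so f is not divisible by v and the branch is v² ≈ 2*u**3 to lowest order — this is a cusp.
Classification: cusp.


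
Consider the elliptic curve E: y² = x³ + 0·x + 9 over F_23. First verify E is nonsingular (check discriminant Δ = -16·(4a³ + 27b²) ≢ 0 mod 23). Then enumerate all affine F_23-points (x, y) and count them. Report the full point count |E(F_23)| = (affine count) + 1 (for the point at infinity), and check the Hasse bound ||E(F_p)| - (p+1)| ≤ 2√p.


Affine points = {(0, 3), (0, 20), (3, 6), (3, 17), (4, 2), (4, 21), (6, 8), (6, 15), (9, 5), (9, 18), (11, 11), (11, 12), (12, 9), (12, 14), (14, 4), (14, 19), (15, 7), (15, 16), (17, 0), (21, 1), (21, 22), (22, 10), (22, 13)}; affine count = 23; |E(F_23)| = 24.

Discriminant check: Δ ∝ 4a³ + 27b² = 4·0³ + 27·9² = 4·0 + 27·81 ≡ 2 (mod 23). Nonzero ⇒ E is nonsingular.
For each x ∈ F_23, compute rhs = x³ + 0·x + 9 mod 23, then count y ∈ F_23 with y² ≡ rhs.
  x = 0: rhs = 9, matching y values: 3, 20 (2 points).
  x = 1: rhs = 10, matching y values: none (0 points).
  x = 2: rhs = 17, matching y values: none (0 points).
  x = 3: rhs = 13, matching y values: 6, 17 (2 points).
  x = 4: rhs = 4, matching y values: 2, 21 (2 points).
  x = 5: rhs = 19, matching y values: none (0 points).
  x = 6: rhs = 18, matching y values: 8, 15 (2 points).
  x = 7: rhs = 7, matching y values: none (0 points).
  x = 8: rhs = 15, matching y values: none (0 points).
  x = 9: rhs = 2, matching y values: 5, 18 (2 points).
  x = 10: rhs = 20, matching y values: none (0 points).
  x = 11: rhs = 6, matching y values: 11, 12 (2 points).
  x = 12: rhs = 12, matching y values: 9, 14 (2 points).
  x = 13: rhs = 21, matching y values: none (0 points).
  x = 14: rhs = 16, matching y values: 4, 19 (2 points).
  x = 15: rhs = 3, matching y values: 7, 16 (2 points).
  x = 16: rhs = 11, matching y values: none (0 points).
  x = 17: rhs = 0, matching y values: 0 (1 points).
  x = 18: rhs = 22, matching y values: none (0 points).
  x = 19: rhs = 14, matching y values: none (0 points).
  x = 20: rhs = 5, matching y values: none (0 points).
  x = 21: rhs = 1, matching y values: 1, 22 (2 points).
  x = 22: rhs = 8, matching y values: 10, 13 (2 points).
Total affine count: 23.
Full point count |E(F_23)| = 23 + 1 = 24.
Hasse bound: |24 − (23+1)| = |0| = 0 ≤ 2√23 ≈ 9.5917 ✓.


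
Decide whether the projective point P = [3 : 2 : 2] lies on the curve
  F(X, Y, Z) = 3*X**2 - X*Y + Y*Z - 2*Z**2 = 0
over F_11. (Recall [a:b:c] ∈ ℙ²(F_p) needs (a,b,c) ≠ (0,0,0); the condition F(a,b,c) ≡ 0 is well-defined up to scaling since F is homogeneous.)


F(3,2,2) ≡ 6 (mod 11); P is NOT on the curve.

Evaluate F(3, 2, 2) term-by-term (mod 11).
  3*X**2 ↦ 3·9·1·1 = 27
  -X*Y ↦ -1·3·2·1 = -6
  Y*Z ↦ 1·1·2·2 = 4
  -2*Z**2 ↦ -2·1·1·4 = -8
Sum: F(3, 2, 2) = (27) + (-6) + (4) + (-8) = 17.
Reducing mod 11: 17 ≡ 6 (mod 11).
Since F(a, b, c) ≡ 6 ≠ 0 (mod 11), P does NOT lie on the curve.


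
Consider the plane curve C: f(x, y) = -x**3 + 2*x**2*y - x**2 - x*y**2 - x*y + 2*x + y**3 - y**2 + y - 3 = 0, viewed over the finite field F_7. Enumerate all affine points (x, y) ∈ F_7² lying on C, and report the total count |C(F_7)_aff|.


Affine F_7-points: {(0, 4), (4, 5), (5, 6), (6, 1), (6, 5)}; count = 5.

For each of the 49 pairs (x, y) ∈ F_7², evaluate f(x, y) mod 7. Record the zeros.
  x = 0: [0↦4, 1↦5, 2↦3, 3↦4, 4↦0, 5↦4, 6↦1]  zeros at y ∈ {4}
  x = 1: [0↦4, 1↦5, 2↦1, 3↦5, 4↦2, 5↦5, 6↦6]  zeros at y ∈ ∅
  x = 2: [0↦3, 1↦1, 2↦6, 3↦3, 4↦5, 5↦4, 6↦6]  zeros at y ∈ ∅
  x = 3: [0↦2, 1↦1, 2↦5, 3↦6, 4↦3, 5↦2, 6↦2]  zeros at y ∈ ∅
  x = 4: [0↦2, 1↦6, 2↦6, 3↦1, 4↦4, 5↦0, 6↦2]  zeros at y ∈ {5}
  x = 5: [0↦4, 1↦3, 2↦3, 3↦3, 4↦2, 5↦6, 6↦0]  zeros at y ∈ {6}
  x = 6: [0↦2, 1↦0, 2↦4, 3↦6, 4↦5, 5↦0, 6↦4]  zeros at y ∈ {1, 5}
Collecting zeros: affine points = {(0, 4), (4, 5), (5, 6), (6, 1), (6, 5)}.
Total count |C(F_7)_aff| = 5.


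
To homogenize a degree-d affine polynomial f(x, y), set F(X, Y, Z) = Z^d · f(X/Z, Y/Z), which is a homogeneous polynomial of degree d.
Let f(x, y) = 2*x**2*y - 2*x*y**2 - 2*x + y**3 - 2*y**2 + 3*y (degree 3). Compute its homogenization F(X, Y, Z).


F(X, Y, Z) = 2*X**2*Y - 2*X*Y**2 - 2*X*Z**2 + Y**3 - 2*Y**2*Z + 3*Y*Z**2

deg(f) = 3.
Substitute x = X/Z, y = Y/Z into f, then multiply by Z^3.
  monomial 2·x^2·y^1 ↦ 2·X^2·Y^1·Z^0.
  monomial -2·x^1·y^2 ↦ -2·X^1·Y^2·Z^0.
  monomial -2·x^1·y^0 ↦ -2·X^1·Y^0·Z^2.
  monomial 1·x^0·y^3 ↦ 1·X^0·Y^3·Z^0.
  monomial -2·x^0·y^2 ↦ -2·X^0·Y^2·Z^1.
  monomial 3·x^0·y^1 ↦ 3·X^0·Y^1·Z^2.
Collecting: F(X, Y, Z) = 2*X**2*Y - 2*X*Y**2 - 2*X*Z**2 + Y**3 - 2*Y**2*Z + 3*Y*Z**2.


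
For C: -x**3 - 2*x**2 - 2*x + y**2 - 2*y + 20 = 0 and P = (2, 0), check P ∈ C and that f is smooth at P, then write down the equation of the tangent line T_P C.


Tangent line at P: -22*x - 2*y + 44 = 0.

Step 1: f(2, 0) = 0, so P lies on C.
Step 2: partial derivatives
  f_x(x, y) = -3*x**2 - 4*x - 2, f_y(x, y) = 2*y - 2.
  f_x(P) = -22, f_y(P) = -2 (gradient nonzero, so P is smooth).
Step 3: tangent line at P: -22·(x − 2) + -2·(y − 0) = 0.
Expanding: -22*x - 2*y + 44 = 0.


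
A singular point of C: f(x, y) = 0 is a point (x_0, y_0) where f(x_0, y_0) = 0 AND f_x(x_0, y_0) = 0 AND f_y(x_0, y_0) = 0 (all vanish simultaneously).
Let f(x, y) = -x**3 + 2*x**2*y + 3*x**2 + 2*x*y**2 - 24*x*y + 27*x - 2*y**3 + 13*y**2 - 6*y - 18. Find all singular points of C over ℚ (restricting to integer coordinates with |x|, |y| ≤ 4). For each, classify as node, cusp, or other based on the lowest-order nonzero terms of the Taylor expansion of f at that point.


Singular points: {(3, 3)}; classification: cusp.

Compute partial derivatives:
  f_x = -3*x**2 + 4*x*y + 6*x + 2*y**2 - 24*y + 27.
  f_y = 2*x**2 + 4*x*y - 24*x - 6*y**2 + 26*y - 6.
Scan x_0 ∈ {−4, ..., 4}. For each x_0, f_y(x_0, y) is a polynomial in y; find its integer roots y ∈ {−4, ..., 4}, then test f_x and f at those candidates.
  x = -4: f_y(-4, y) = -6*y**2 + 10*y + 122; no integer root y with |y| ≤ 4.
  x = -3: f_y(-3, y) = -6*y**2 + 14*y + 84; no integer root y with |y| ≤ 4.
  x = -2: f_y(-2, y) = -6*y**2 + 18*y + 50; no integer root y with |y| ≤ 4.
  x = -1: f_y(-1, y) = -6*y**2 + 22*y + 20; no integer root y with |y| ≤ 4.
  x = 0: f_y(0, y) = -6*y**2 + 26*y - 6; no integer root y with |y| ≤ 4.
  x = 1: f_y(1, y) = -6*y**2 + 30*y - 28; no integer root y with |y| ≤ 4.
  x = 2: f_y(2, y) = -6*y**2 + 34*y - 46; no integer root y with |y| ≤ 4.
  x = 3: f_y(3, y) = -6*y**2 + 38*y - 60; vanishes at y ∈ {3}. (3, 3): f_x = 0, f = 0 — SINGULAR.
  x = 4: f_y(4, y) = -6*y**2 + 42*y - 70; no integer root y with |y| ≤ 4.
Only singular point on the grid: (3, 3).
Classify: substitute x = 3 + u, y = 3 + v and expand: f = -u**3 + 2*u**2*v + 2*u*v**2 - 2*v**3 + v**2.
No constant or linear terms (consistent with a singular point). Quadratic part: v**2. Cubic part: -u**3 + 2*u**2*v + 2*u*v**2 - 2*v**3.
The quadratic part v**2 is a perfect square, so there is a single (double) tangent line v = 0, i.e. y = 3. Restricting the cubic part to that line (v = 0) leaves -u**3 ≠ 0, so f is not divisible by v and the branch is v² ≈ u**3 to lowest order — this is a cusp.
Classification: cusp.


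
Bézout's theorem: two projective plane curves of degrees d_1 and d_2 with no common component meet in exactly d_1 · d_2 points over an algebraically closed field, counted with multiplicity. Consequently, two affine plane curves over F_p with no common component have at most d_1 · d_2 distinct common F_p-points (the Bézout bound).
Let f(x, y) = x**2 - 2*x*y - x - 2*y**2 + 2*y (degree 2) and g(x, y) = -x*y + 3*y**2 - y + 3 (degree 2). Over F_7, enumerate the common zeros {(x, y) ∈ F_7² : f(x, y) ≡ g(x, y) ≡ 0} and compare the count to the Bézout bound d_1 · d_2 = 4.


Common zeros: {(3, 4)}; count = 1; Bézout bound = 4.

deg(f) = 2, deg(g) = 2, so Bézout bound = 4.
Scan x ∈ F_7. For each x, list the y ∈ F_7 with f(x, y) ≡ 0 and those with g(x, y) ≡ 0 (mod 7); the common zeros in that column are the intersection.
  x = 0: f ≡ 0 at y ∈ {0, 1}; g ≡ 0 at y ∈ {6}; common: ∅.
  x = 1: f ≡ 0 at y ∈ {0}; g ≡ 0 at y ∈ ∅; common: ∅.
  x = 2: f ≡ 0 at y ∈ ∅; g ≡ 0 at y ∈ {3, 5}; common: ∅.
  x = 3: f ≡ 0 at y ∈ {1, 4}; g ≡ 0 at y ∈ {2, 4}; common: {4}.
  x = 4: f ≡ 0 at y ∈ ∅; g ≡ 0 at y ∈ ∅; common: ∅.
  x = 5: f ≡ 0 at y ∈ {5}; g ≡ 0 at y ∈ {1}; common: ∅.
  x = 6: f ≡ 0 at y ∈ {4, 5}; g ≡ 0 at y ∈ ∅; common: ∅.
Collecting: common zeros = {(3, 4)}, so the count is 1.
Comparison with the Bézout bound: 1 ≤ 4 = deg(f)·deg(g), as expected for curves with no common component (the affine F_7-count falls short of the bound because intersections may lie at infinity, over extension fields, or carry multiplicity).


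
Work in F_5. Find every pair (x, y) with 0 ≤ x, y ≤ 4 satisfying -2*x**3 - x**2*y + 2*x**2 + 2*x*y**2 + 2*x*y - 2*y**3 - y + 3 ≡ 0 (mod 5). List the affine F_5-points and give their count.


Affine F_5-points: {(0, 1), (0, 2), (1, 2), (2, 0), (3, 3), (4, 2)}; count = 6.

For each of the 25 pairs (x, y) ∈ F_5², evaluate f(x, y) mod 5. Record the zeros.
  x = 0: [0↦3, 1↦0, 2↦0, 3↦1, 4↦1]  zeros at y ∈ {1, 2}
  x = 1: [0↦3, 1↦3, 2↦0, 3↦2, 4↦2]  zeros at y ∈ {2}
  x = 2: [0↦0, 1↦1, 2↦3, 3↦4, 4↦2]  zeros at y ∈ {0}
  x = 3: [0↦2, 1↦2, 2↦2, 3↦0, 4↦4]  zeros at y ∈ {3}
  x = 4: [0↦2, 1↦4, 2↦0, 3↦3, 4↦1]  zeros at y ∈ {2}
Collecting zeros: affine points = {(0, 1), (0, 2), (1, 2), (2, 0), (3, 3), (4, 2)}.
Total count |C(F_5)_aff| = 6.


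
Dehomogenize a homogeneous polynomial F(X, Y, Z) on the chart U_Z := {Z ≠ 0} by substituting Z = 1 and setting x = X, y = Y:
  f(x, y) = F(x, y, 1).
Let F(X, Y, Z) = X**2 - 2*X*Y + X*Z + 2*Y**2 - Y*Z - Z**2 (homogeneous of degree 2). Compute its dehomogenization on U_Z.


f(x, y) = x**2 - 2*x*y + x + 2*y**2 - y - 1

On U_Z we set Z = 1. Each monomial c·X^i·Y^j·Z^k in F becomes c·x^i·y^j·1^k = c·x^i·y^j.
Substituting Z = 1: F(X, Y, 1) = x**2 - 2*x*y + x + 2*y**2 - y - 1.
Note: deg(f) ≤ deg(F) = 2; strict inequality happens when F is divisible by Z (lost terms).


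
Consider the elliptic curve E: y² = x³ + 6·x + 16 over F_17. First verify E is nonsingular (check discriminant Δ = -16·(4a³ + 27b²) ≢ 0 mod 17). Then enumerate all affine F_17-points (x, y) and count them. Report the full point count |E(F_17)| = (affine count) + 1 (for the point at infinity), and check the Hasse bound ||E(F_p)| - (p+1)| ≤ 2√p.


Affine points = {(0, 4), (0, 13), (2, 6), (2, 11), (4, 6), (4, 11), (5, 1), (5, 16), (6, 8), (6, 9), (8, 7), (8, 10), (9, 0), (11, 6), (11, 11), (13, 8), (13, 9), (15, 8), (15, 9), (16, 3), (16, 14)}; affine count = 21; |E(F_17)| = 22.

Discriminant check: Δ ∝ 4a³ + 27b² = 4·6³ + 27·16² = 4·216 + 27·256 ≡ 7 (mod 17). Nonzero ⇒ E is nonsingular.
For each x ∈ F_17, compute rhs = x³ + 6·x + 16 mod 17, then count y ∈ F_17 with y² ≡ rhs.
  x = 0: rhs = 16, matching y values: 4, 13 (2 points).
  x = 1: rhs = 6, matching y values: none (0 points).
  x = 2: rhs = 2, matching y values: 6, 11 (2 points).
  x = 3: rhs = 10, matching y values: none (0 points).
  x = 4: rhs = 2, matching y values: 6, 11 (2 points).
  x = 5: rhs = 1, matching y values: 1, 16 (2 points).
  x = 6: rhs = 13, matching y values: 8, 9 (2 points).
  x = 7: rhs = 10, matching y values: none (0 points).
  x = 8: rhs = 15, matching y values: 7, 10 (2 points).
  x = 9: rhs = 0, matching y values: 0 (1 points).
  x = 10: rhs = 5, matching y values: none (0 points).
  x = 11: rhs = 2, matching y values: 6, 11 (2 points).
  x = 12: rhs = 14, matching y values: none (0 points).
  x = 13: rhs = 13, matching y values: 8, 9 (2 points).
  x = 14: rhs = 5, matching y values: none (0 points).
  x = 15: rhs = 13, matching y values: 8, 9 (2 points).
  x = 16: rhs = 9, matching y values: 3, 14 (2 points).
Total affine count: 21.
Full point count |E(F_17)| = 21 + 1 = 22.
Hasse bound: |22 − (17+1)| = |4| = 4 ≤ 2√17 ≈ 8.2462 ✓.


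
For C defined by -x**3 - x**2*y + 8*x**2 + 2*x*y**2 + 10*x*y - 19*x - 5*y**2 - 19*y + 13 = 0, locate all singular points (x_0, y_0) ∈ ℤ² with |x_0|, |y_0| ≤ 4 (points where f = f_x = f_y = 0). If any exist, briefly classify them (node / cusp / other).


Singular points: {(3, -1)}; classification: cusp.

Compute partial derivatives:
  f_x = -3*x**2 - 2*x*y + 16*x + 2*y**2 + 10*y - 19.
  f_y = -x**2 + 4*x*y + 10*x - 10*y - 19.
Scan x_0 ∈ {−4, ..., 4}. For each x_0, f_y(x_0, y) is a polynomial in y; find its integer roots y ∈ {−4, ..., 4}, then test f_x and f at those candidates.
  x = -4: f_y(-4, y) = -26*y - 75; no integer root y with |y| ≤ 4.
  x = -3: f_y(-3, y) = -22*y - 58; no integer root y with |y| ≤ 4.
  x = -2: f_y(-2, y) = -18*y - 43; no integer root y with |y| ≤ 4.
  x = -1: f_y(-1, y) = -14*y - 30; no integer root y with |y| ≤ 4.
  x = 0: f_y(0, y) = -10*y - 19; no integer root y with |y| ≤ 4.
  x = 1: f_y(1, y) = -6*y - 10; no integer root y with |y| ≤ 4.
  x = 2: f_y(2, y) = -2*y - 3; no integer root y with |y| ≤ 4.
  x = 3: f_y(3, y) = 2*y + 2; vanishes at y ∈ {-1}. (3, -1): f_x = 0, f = 0 — SINGULAR.
  x = 4: f_y(4, y) = 6*y + 5; no integer root y with |y| ≤ 4.
Only singular point on the grid: (3, -1).
Classify: substitute x = 3 + u, y = -1 + v and expand: f = -u**3 - u**2*v + 2*u*v**2 + v**2.
No constant or linear terms (consistent with a singular point). Quadratic part: v**2. Cubic part: -u**3 - u**2*v + 2*u*v**2.
The quadratic part v**2 is a perfect square, so there is a single (double) tangent line v = 0, i.e. y = -1. Restricting the cubic part to that line (v = 0) leaves -u**3 ≠ 0, so f is not divisible by v and the branch is v² ≈ u**3 to lowest order — this is a cusp.
Classification: cusp.


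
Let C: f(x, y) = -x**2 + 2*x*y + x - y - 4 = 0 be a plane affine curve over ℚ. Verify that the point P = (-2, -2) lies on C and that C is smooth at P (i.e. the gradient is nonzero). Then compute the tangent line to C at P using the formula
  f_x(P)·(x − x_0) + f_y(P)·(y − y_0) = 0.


Tangent line at P: x - 5*y - 8 = 0.

Step 1: f(-2, -2) = 0, so P lies on C.
Step 2: partial derivatives
  f_x(x, y) = -2*x + 2*y + 1, f_y(x, y) = 2*x - 1.
  f_x(P) = 1, f_y(P) = -5 (gradient nonzero, so P is smooth).
Step 3: tangent line at P: 1·(x − -2) + -5·(y − -2) = 0.
Expanding: x - 5*y - 8 = 0.


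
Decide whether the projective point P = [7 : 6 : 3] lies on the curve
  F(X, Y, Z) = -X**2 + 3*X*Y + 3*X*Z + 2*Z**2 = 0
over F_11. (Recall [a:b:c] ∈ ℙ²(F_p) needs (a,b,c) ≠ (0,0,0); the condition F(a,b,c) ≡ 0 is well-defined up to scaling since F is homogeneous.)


F(7,6,3) ≡ 4 (mod 11); P is NOT on the curve.

Evaluate F(7, 6, 3) term-by-term (mod 11).
  -X**2 ↦ -1·49·1·1 = -49
  3*X*Y ↦ 3·7·6·1 = 126
  3*X*Z ↦ 3·7·1·3 = 63
  2*Z**2 ↦ 2·1·1·9 = 18
Sum: F(7, 6, 3) = (-49) + (126) + (63) + (18) = 158.
Reducing mod 11: 158 ≡ 4 (mod 11).
Since F(a, b, c) ≡ 4 ≠ 0 (mod 11), P does NOT lie on the curve.


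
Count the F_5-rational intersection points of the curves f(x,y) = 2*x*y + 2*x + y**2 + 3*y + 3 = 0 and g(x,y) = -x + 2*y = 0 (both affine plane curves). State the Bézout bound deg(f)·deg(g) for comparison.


Common zeros: {(2, 1)}; count = 1; Bézout bound = 2.

deg(f) = 2, deg(g) = 1, so Bézout bound = 2.
Scan x ∈ F_5. For each x, list the y ∈ F_5 with f(x, y) ≡ 0 and those with g(x, y) ≡ 0 (mod 5); the common zeros in that column are the intersection.
  x = 0: f ≡ 0 at y ∈ ∅; g ≡ 0 at y ∈ {0}; common: ∅.
  x = 1: f ≡ 0 at y ∈ {0}; g ≡ 0 at y ∈ {3}; common: ∅.
  x = 2: f ≡ 0 at y ∈ {1, 2}; g ≡ 0 at y ∈ {1}; common: {1}.
  x = 3: f ≡ 0 at y ∈ {3}; g ≡ 0 at y ∈ {4}; common: ∅.
  x = 4: f ≡ 0 at y ∈ ∅; g ≡ 0 at y ∈ {2}; common: ∅.
Collecting: common zeros = {(2, 1)}, so the count is 1.
Comparison with the Bézout bound: 1 ≤ 2 = deg(f)·deg(g), as expected for curves with no common component (the affine F_5-count falls short of the bound because intersections may lie at infinity, over extension fields, or carry multiplicity).


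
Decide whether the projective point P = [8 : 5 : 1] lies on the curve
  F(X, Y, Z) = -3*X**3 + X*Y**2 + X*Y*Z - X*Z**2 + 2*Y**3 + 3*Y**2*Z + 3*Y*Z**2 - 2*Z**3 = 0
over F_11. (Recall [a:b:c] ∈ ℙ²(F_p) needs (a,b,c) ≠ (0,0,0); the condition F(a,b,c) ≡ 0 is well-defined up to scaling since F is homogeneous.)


F(8,5,1) ≡ 2 (mod 11); P is NOT on the curve.

Evaluate F(8, 5, 1) term-by-term (mod 11).
  -3*X**3 ↦ -3·512·1·1 = -1536
  X*Y**2 ↦ 1·8·25·1 = 200
  X*Y*Z ↦ 1·8·5·1 = 40
  -X*Z**2 ↦ -1·8·1·1 = -8
  2*Y**3 ↦ 2·1·125·1 = 250
  3*Y**2*Z ↦ 3·1·25·1 = 75
  3*Y*Z**2 ↦ 3·1·5·1 = 15
  -2*Z**3 ↦ -2·1·1·1 = -2
Sum: F(8, 5, 1) = (-1536) + (200) + (40) + (-8) + (250) + (75) + (15) + (-2) = -966.
Reducing mod 11: -966 ≡ 2 (mod 11).
Since F(a, b, c) ≡ 2 ≠ 0 (mod 11), P does NOT lie on the curve.


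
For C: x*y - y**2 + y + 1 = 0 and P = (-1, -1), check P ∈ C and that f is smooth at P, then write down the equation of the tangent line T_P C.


Tangent line at P: -x + 2*y + 1 = 0.

Step 1: f(-1, -1) = 0, so P lies on C.
Step 2: partial derivatives
  f_x(x, y) = y, f_y(x, y) = x - 2*y + 1.
  f_x(P) = -1, f_y(P) = 2 (gradient nonzero, so P is smooth).
Step 3: tangent line at P: -1·(x − -1) + 2·(y − -1) = 0.
Expanding: -x + 2*y + 1 = 0.


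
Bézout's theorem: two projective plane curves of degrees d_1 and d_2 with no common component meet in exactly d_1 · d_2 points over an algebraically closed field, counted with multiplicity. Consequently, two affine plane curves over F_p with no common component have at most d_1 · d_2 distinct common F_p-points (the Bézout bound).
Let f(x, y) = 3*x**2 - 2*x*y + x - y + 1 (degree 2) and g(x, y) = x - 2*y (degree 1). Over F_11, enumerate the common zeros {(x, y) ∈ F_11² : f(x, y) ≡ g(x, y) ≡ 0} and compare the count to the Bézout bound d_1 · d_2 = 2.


Common zeros: ∅; count = 0; Bézout bound = 2.

deg(f) = 2, deg(g) = 1, so Bézout bound = 2.
Scan x ∈ F_11. For each x, list the y ∈ F_11 with f(x, y) ≡ 0 and those with g(x, y) ≡ 0 (mod 11); the common zeros in that column are the intersection.
  x = 0: f ≡ 0 at y ∈ {1}; g ≡ 0 at y ∈ {0}; common: ∅.
  x = 1: f ≡ 0 at y ∈ {9}; g ≡ 0 at y ∈ {6}; common: ∅.
  x = 2: f ≡ 0 at y ∈ {3}; g ≡ 0 at y ∈ {1}; common: ∅.
  x = 3: f ≡ 0 at y ∈ {6}; g ≡ 0 at y ∈ {7}; common: ∅.
  x = 4: f ≡ 0 at y ∈ {1}; g ≡ 0 at y ∈ {2}; common: ∅.
  x = 5: f ≡ 0 at y ∈ ∅; g ≡ 0 at y ∈ {8}; common: ∅.
  x = 6: f ≡ 0 at y ∈ {8}; g ≡ 0 at y ∈ {3}; common: ∅.
  x = 7: f ≡ 0 at y ∈ {3}; g ≡ 0 at y ∈ {9}; common: ∅.
  x = 8: f ≡ 0 at y ∈ {6}; g ≡ 0 at y ∈ {4}; common: ∅.
  x = 9: f ≡ 0 at y ∈ {0}; g ≡ 0 at y ∈ {10}; common: ∅.
  x = 10: f ≡ 0 at y ∈ {8}; g ≡ 0 at y ∈ {5}; common: ∅.
Collecting: common zeros = ∅, so the count is 0.
Comparison with the Bézout bound: 0 ≤ 2 = deg(f)·deg(g), as expected for curves with no common component (the affine F_11-count falls short of the bound because intersections may lie at infinity, over extension fields, or carry multiplicity).


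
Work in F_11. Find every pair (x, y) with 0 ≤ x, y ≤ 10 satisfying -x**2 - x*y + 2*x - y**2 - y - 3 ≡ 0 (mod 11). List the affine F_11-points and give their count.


Affine F_11-points: {(0, 5), (3, 1), (3, 6), (4, 0), (4, 6), (7, 7), (8, 5), (8, 8), (9, 0), (9, 1), (10, 4), (10, 7)}; count = 12.

For each of the 121 pairs (x, y) ∈ F_11², evaluate f(x, y) mod 11. Record the zeros.
  x = 0: [0↦8, 1↦6, 2↦2, 3↦7, 4↦10, 5↦0, 6↦10, 7↦7, 8↦2, 9↦6, 10↦8]  zeros at y ∈ {5}
  x = 1: [0↦9, 1↦6, 2↦1, 3↦5, 4↦7, 5↦7, 6↦5, 7↦1, 8↦6, 9↦9, 10↦10]  zeros at y ∈ ∅
  x = 2: [0↦8, 1↦4, 2↦9, 3↦1, 4↦2, 5↦1, 6↦9, 7↦4, 8↦8, 9↦10, 10↦10]  zeros at y ∈ ∅
  x = 3: [0↦5, 1↦0, 2↦4, 3↦6, 4↦6, 5↦4, 6↦0, 7↦5, 8↦8, 9↦9, 10↦8]  zeros at y ∈ {1, 6}
  x = 4: [0↦0, 1↦5, 2↦8, 3↦9, 4↦8, 5↦5, 6↦0, 7↦4, 8↦6, 9↦6, 10↦4]  zeros at y ∈ {0, 6}
  x = 5: [0↦4, 1↦8, 2↦10, 3↦10, 4↦8, 5↦4, 6↦9, 7↦1, 8↦2, 9↦1, 10↦9]  zeros at y ∈ ∅
  x = 6: [0↦6, 1↦9, 2↦10, 3↦9, 4↦6, 5↦1, 6↦5, 7↦7, 8↦7, 9↦5, 10↦1]  zeros at y ∈ ∅
  x = 7: [0↦6, 1↦8, 2↦8, 3↦6, 4↦2, 5↦7, 6↦10, 7↦0, 8↦10, 9↦7, 10↦2]  zeros at y ∈ {7}
  x = 8: [0↦4, 1↦5, 2↦4, 3↦1, 4↦7, 5↦0, 6↦2, 7↦2, 8↦0, 9↦7, 10↦1]  zeros at y ∈ {5, 8}
  x = 9: [0↦0, 1↦0, 2↦9, 3↦5, 4↦10, 5↦2, 6↦3, 7↦2, 8↦10, 9↦5, 10↦9]  zeros at y ∈ {0, 1}
  x = 10: [0↦5, 1↦4, 2↦1, 3↦7, 4↦0, 5↦2, 6↦2, 7↦0, 8↦7, 9↦1, 10↦4]  zeros at y ∈ {4, 7}
Collecting zeros: affine points = {(0, 5), (3, 1), (3, 6), (4, 0), (4, 6), (7, 7), (8, 5), (8, 8), (9, 0), (9, 1), (10, 4), (10, 7)}.
Total count |C(F_11)_aff| = 12.


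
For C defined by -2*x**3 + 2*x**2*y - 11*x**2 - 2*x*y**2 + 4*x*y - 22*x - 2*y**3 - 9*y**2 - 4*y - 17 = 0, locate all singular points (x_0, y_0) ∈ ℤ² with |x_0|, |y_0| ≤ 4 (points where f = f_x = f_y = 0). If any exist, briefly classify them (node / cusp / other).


Singular points: {(-2, -1)}; classification: node.

Compute partial derivatives:
  f_x = -6*x**2 + 4*x*y - 22*x - 2*y**2 + 4*y - 22.
  f_y = 2*x**2 - 4*x*y + 4*x - 6*y**2 - 18*y - 4.
Scan x_0 ∈ {−4, ..., 4}. For each x_0, f_y(x_0, y) is a polynomial in y; find its integer roots y ∈ {−4, ..., 4}, then test f_x and f at those candidates.
  x = -4: f_y(-4, y) = -6*y**2 - 2*y + 12; no integer root y with |y| ≤ 4.
  x = -3: f_y(-3, y) = -6*y**2 - 6*y + 2; no integer root y with |y| ≤ 4.
  x = -2: f_y(-2, y) = -6*y**2 - 10*y - 4; vanishes at y ∈ {-1}. (-2, -1): f_x = 0, f = 0 — SINGULAR.
  x = -1: f_y(-1, y) = -6*y**2 - 14*y - 6; no integer root y with |y| ≤ 4.
  x = 0: f_y(0, y) = -6*y**2 - 18*y - 4; no integer root y with |y| ≤ 4.
  x = 1: f_y(1, y) = -6*y**2 - 22*y + 2; no integer root y with |y| ≤ 4.
  x = 2: f_y(2, y) = -6*y**2 - 26*y + 12; no integer root y with |y| ≤ 4.
  x = 3: f_y(3, y) = -6*y**2 - 30*y + 26; no integer root y with |y| ≤ 4.
  x = 4: f_y(4, y) = -6*y**2 - 34*y + 44; no integer root y with |y| ≤ 4.
Only singular point on the grid: (-2, -1).
Classify: substitute x = -2 + u, y = -1 + v and expand: f = -2*u**3 + 2*u**2*v - u**2 - 2*u*v**2 - 2*v**3 + v**2.
No constant or linear terms (consistent with a singular point). Quadratic part: -u**2 + v**2. Cubic part: -2*u**3 + 2*u**2*v - 2*u*v**2 - 2*v**3.
The quadratic part v**2 - u**2 = (v − u)(v + u) splits into two distinct linear factors, so there are two distinct tangent lines y − -1 = ±(x − -2) — this is a node (ordinary double point).
Classification: node.


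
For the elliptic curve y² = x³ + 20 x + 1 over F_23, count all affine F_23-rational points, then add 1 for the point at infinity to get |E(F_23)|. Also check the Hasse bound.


Affine points = {(0, 1), (0, 22), (2, 7), (2, 16), (7, 1), (7, 22), (8, 11), (8, 12), (9, 6), (9, 17), (14, 9), (14, 14), (16, 1), (16, 22), (18, 11), (18, 12), (19, 8), (19, 15), (20, 11), (20, 12), (22, 7), (22, 16)}; affine count = 22; |E(F_23)| = 23.

Discriminant check: Δ ∝ 4a³ + 27b² = 4·20³ + 27·1² = 4·8000 + 27·1 ≡ 11 (mod 23). Nonzero ⇒ E is nonsingular.
For each x ∈ F_23, compute rhs = x³ + 20·x + 1 mod 23, then count y ∈ F_23 with y² ≡ rhs.
  x = 0: rhs = 1, matching y values: 1, 22 (2 points).
  x = 1: rhs = 22, matching y values: none (0 points).
  x = 2: rhs = 3, matching y values: 7, 16 (2 points).
  x = 3: rhs = 19, matching y values: none (0 points).
  x = 4: rhs = 7, matching y values: none (0 points).
  x = 5: rhs = 19, matching y values: none (0 points).
  x = 6: rhs = 15, matching y values: none (0 points).
  x = 7: rhs = 1, matching y values: 1, 22 (2 points).
  x = 8: rhs = 6, matching y values: 11, 12 (2 points).
  x = 9: rhs = 13, matching y values: 6, 17 (2 points).
  x = 10: rhs = 5, matching y values: none (0 points).
  x = 11: rhs = 11, matching y values: none (0 points).
  x = 12: rhs = 14, matching y values: none (0 points).
  x = 13: rhs = 20, matching y values: none (0 points).
  x = 14: rhs = 12, matching y values: 9, 14 (2 points).
  x = 15: rhs = 19, matching y values: none (0 points).
  x = 16: rhs = 1, matching y values: 1, 22 (2 points).
  x = 17: rhs = 10, matching y values: none (0 points).
  x = 18: rhs = 6, matching y values: 11, 12 (2 points).
  x = 19: rhs = 18, matching y values: 8, 15 (2 points).
  x = 20: rhs = 6, matching y values: 11, 12 (2 points).
  x = 21: rhs = 22, matching y values: none (0 points).
  x = 22: rhs = 3, matching y values: 7, 16 (2 points).
Total affine count: 22.
Full point count |E(F_23)| = 22 + 1 = 23.
Hasse bound: |23 − (23+1)| = |-1| = 1 ≤ 2√23 ≈ 9.5917 ✓.


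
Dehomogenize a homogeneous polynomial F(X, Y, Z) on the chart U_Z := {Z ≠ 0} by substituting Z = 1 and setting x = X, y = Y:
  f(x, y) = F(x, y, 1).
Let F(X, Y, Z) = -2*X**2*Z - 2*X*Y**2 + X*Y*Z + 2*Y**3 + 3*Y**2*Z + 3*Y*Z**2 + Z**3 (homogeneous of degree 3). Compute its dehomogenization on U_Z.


f(x, y) = -2*x**2 - 2*x*y**2 + x*y + 2*y**3 + 3*y**2 + 3*y + 1

On U_Z we set Z = 1. Each monomial c·X^i·Y^j·Z^k in F becomes c·x^i·y^j·1^k = c·x^i·y^j.
Substituting Z = 1: F(X, Y, 1) = -2*x**2 - 2*x*y**2 + x*y + 2*y**3 + 3*y**2 + 3*y + 1.
Note: deg(f) ≤ deg(F) = 3; strict inequality happens when F is divisible by Z (lost terms).


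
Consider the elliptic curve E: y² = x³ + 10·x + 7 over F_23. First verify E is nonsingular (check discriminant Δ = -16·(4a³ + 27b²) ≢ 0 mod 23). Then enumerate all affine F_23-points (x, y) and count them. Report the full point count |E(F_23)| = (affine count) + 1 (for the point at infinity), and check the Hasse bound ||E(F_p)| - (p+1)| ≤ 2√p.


Affine points = {(1, 8), (1, 15), (2, 9), (2, 14), (3, 8), (3, 15), (7, 11), (7, 12), (8, 1), (8, 22), (10, 7), (10, 16), (14, 4), (14, 19), (15, 6), (15, 17), (16, 10), (16, 13), (18, 4), (18, 19), (19, 8), (19, 15), (21, 5), (21, 18)}; affine count = 24; |E(F_23)| = 25.

Discriminant check: Δ ∝ 4a³ + 27b² = 4·10³ + 27·7² = 4·1000 + 27·49 ≡ 10 (mod 23). Nonzero ⇒ E is nonsingular.
For each x ∈ F_23, compute rhs = x³ + 10·x + 7 mod 23, then count y ∈ F_23 with y² ≡ rhs.
  x = 0: rhs = 7, matching y values: none (0 points).
  x = 1: rhs = 18, matching y values: 8, 15 (2 points).
  x = 2: rhs = 12, matching y values: 9, 14 (2 points).
  x = 3: rhs = 18, matching y values: 8, 15 (2 points).
  x = 4: rhs = 19, matching y values: none (0 points).
  x = 5: rhs = 21, matching y values: none (0 points).
  x = 6: rhs = 7, matching y values: none (0 points).
  x = 7: rhs = 6, matching y values: 11, 12 (2 points).
  x = 8: rhs = 1, matching y values: 1, 22 (2 points).
  x = 9: rhs = 21, matching y values: none (0 points).
  x = 10: rhs = 3, matching y values: 7, 16 (2 points).
  x = 11: rhs = 22, matching y values: none (0 points).
  x = 12: rhs = 15, matching y values: none (0 points).
  x = 13: rhs = 11, matching y values: none (0 points).
  x = 14: rhs = 16, matching y values: 4, 19 (2 points).
  x = 15: rhs = 13, matching y values: 6, 17 (2 points).
  x = 16: rhs = 8, matching y values: 10, 13 (2 points).
  x = 17: rhs = 7, matching y values: none (0 points).
  x = 18: rhs = 16, matching y values: 4, 19 (2 points).
  x = 19: rhs = 18, matching y values: 8, 15 (2 points).
  x = 20: rhs = 19, matching y values: none (0 points).
  x = 21: rhs = 2, matching y values: 5, 18 (2 points).
  x = 22: rhs = 19, matching y values: none (0 points).
Total affine count: 24.
Full point count |E(F_23)| = 24 + 1 = 25.
Hasse bound: |25 − (23+1)| = |1| = 1 ≤ 2√23 ≈ 9.5917 ✓.


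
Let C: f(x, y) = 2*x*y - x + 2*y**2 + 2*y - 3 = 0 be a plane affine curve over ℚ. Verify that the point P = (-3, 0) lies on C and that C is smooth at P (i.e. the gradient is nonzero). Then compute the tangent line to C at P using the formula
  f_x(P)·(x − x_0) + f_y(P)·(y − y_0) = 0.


Tangent line at P: -x - 4*y - 3 = 0.

Step 1: f(-3, 0) = 0, so P lies on C.
Step 2: partial derivatives
  f_x(x, y) = 2*y - 1, f_y(x, y) = 2*x + 4*y + 2.
  f_x(P) = -1, f_y(P) = -4 (gradient nonzero, so P is smooth).
Step 3: tangent line at P: -1·(x − -3) + -4·(y − 0) = 0.
Expanding: -x - 4*y - 3 = 0.


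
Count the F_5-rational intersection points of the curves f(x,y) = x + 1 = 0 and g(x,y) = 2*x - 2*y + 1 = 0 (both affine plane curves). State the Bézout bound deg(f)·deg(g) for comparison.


Common zeros: {(4, 2)}; count = 1; Bézout bound = 1.

deg(f) = 1, deg(g) = 1, so Bézout bound = 1.
Scan x ∈ F_5. For each x, list the y ∈ F_5 with f(x, y) ≡ 0 and those with g(x, y) ≡ 0 (mod 5); the common zeros in that column are the intersection.
  x = 0: f ≡ 0 at y ∈ ∅; g ≡ 0 at y ∈ {3}; common: ∅.
  x = 1: f ≡ 0 at y ∈ ∅; g ≡ 0 at y ∈ {4}; common: ∅.
  x = 2: f ≡ 0 at y ∈ ∅; g ≡ 0 at y ∈ {0}; common: ∅.
  x = 3: f ≡ 0 at y ∈ ∅; g ≡ 0 at y ∈ {1}; common: ∅.
  x = 4: f ≡ 0 at y ∈ {0, 1, 2, 3, 4}; g ≡ 0 at y ∈ {2}; common: {2}.
Collecting: common zeros = {(4, 2)}, so the count is 1.
Comparison with the Bézout bound: 1 ≤ 1 = deg(f)·deg(g), as expected for curves with no common component (the bound is attained).


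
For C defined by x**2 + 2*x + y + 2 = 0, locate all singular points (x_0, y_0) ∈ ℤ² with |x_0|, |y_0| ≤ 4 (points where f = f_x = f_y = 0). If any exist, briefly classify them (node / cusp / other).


No singular points in the scanned grid; C is smooth there.

Compute partial derivatives:
  f_x = 2*x + 2.
  f_y = 1.
f_y = 1 is a nonzero constant, so f_y never vanishes: no point (x, y) can satisfy f = f_x = f_y = 0. In particular no (x, y) ∈ {−4, ..., 4}² is singular; the curve is smooth.


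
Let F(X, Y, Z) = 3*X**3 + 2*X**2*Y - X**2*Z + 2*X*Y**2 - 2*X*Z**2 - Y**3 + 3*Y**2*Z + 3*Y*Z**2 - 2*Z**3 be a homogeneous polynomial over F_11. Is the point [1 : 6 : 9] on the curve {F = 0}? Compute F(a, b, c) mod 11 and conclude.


F(1,6,9) ≡ 1 (mod 11); P is NOT on the curve.

Evaluate F(1, 6, 9) term-by-term (mod 11).
  3*X**3 ↦ 3·1·1·1 = 3
  2*X**2*Y ↦ 2·1·6·1 = 12
  -X**2*Z ↦ -1·1·1·9 = -9
  2*X*Y**2 ↦ 2·1·36·1 = 72
  -2*X*Z**2 ↦ -2·1·1·81 = -162
  -Y**3 ↦ -1·1·216·1 = -216
  3*Y**2*Z ↦ 3·1·36·9 = 972
  3*Y*Z**2 ↦ 3·1·6·81 = 1458
  -2*Z**3 ↦ -2·1·1·729 = -1458
Sum: F(1, 6, 9) = (3) + (12) + (-9) + (72) + (-162) + (-216) + (972) + (1458) + (-1458) = 672.
Reducing mod 11: 672 ≡ 1 (mod 11).
Since F(a, b, c) ≡ 1 ≠ 0 (mod 11), P does NOT lie on the curve.


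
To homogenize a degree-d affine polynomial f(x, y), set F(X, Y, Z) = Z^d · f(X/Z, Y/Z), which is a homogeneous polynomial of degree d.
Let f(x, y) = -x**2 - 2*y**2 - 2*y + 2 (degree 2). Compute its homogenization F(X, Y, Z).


F(X, Y, Z) = -X**2 - 2*Y**2 - 2*Y*Z + 2*Z**2

deg(f) = 2.
Substitute x = X/Z, y = Y/Z into f, then multiply by Z^2.
  monomial -1·x^2·y^0 ↦ -1·X^2·Y^0·Z^0.
  monomial -2·x^0·y^2 ↦ -2·X^0·Y^2·Z^0.
  monomial -2·x^0·y^1 ↦ -2·X^0·Y^1·Z^1.
  monomial 2·x^0·y^0 ↦ 2·X^0·Y^0·Z^2.
Collecting: F(X, Y, Z) = -X**2 - 2*Y**2 - 2*Y*Z + 2*Z**2.


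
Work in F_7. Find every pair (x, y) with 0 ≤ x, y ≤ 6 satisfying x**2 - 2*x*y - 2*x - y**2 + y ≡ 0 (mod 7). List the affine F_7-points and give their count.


Affine F_7-points: {(0, 0), (0, 1), (1, 2), (1, 4), (2, 0), (2, 4), (3, 3), (3, 6), (4, 1), (4, 6), (5, 2), (5, 3), (6, 5)}; count = 13.

For each of the 49 pairs (x, y) ∈ F_7², evaluate f(x, y) mod 7. Record the zeros.
  x = 0: [0↦0, 1↦0, 2↦5, 3↦1, 4↦2, 5↦1, 6↦5]  zeros at y ∈ {0, 1}
  x = 1: [0↦6, 1↦4, 2↦0, 3↦1, 4↦0, 5↦4, 6↦6]  zeros at y ∈ {2, 4}
  x = 2: [0↦0, 1↦3, 2↦4, 3↦3, 4↦0, 5↦2, 6↦2]  zeros at y ∈ {0, 4}
  x = 3: [0↦3, 1↦4, 2↦3, 3↦0, 4↦2, 5↦2, 6↦0]  zeros at y ∈ {3, 6}
  x = 4: [0↦1, 1↦0, 2↦4, 3↦6, 4↦6, 5↦4, 6↦0]  zeros at y ∈ {1, 6}
  x = 5: [0↦1, 1↦5, 2↦0, 3↦0, 4↦5, 5↦1, 6↦2]  zeros at y ∈ {2, 3}
  x = 6: [0↦3, 1↦5, 2↦5, 3↦3, 4↦6, 5↦0, 6↦6]  zeros at y ∈ {5}
Collecting zeros: affine points = {(0, 0), (0, 1), (1, 2), (1, 4), (2, 0), (2, 4), (3, 3), (3, 6), (4, 1), (4, 6), (5, 2), (5, 3), (6, 5)}.
Total count |C(F_7)_aff| = 13.


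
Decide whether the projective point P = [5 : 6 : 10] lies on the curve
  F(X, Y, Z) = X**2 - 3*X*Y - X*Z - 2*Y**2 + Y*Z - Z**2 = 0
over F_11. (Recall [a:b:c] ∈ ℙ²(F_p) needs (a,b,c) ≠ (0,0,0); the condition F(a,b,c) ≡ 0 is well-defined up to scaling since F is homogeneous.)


F(5,6,10) ≡ 4 (mod 11); P is NOT on the curve.

Evaluate F(5, 6, 10) term-by-term (mod 11).
  X**2 ↦ 1·25·1·1 = 25
  -3*X*Y ↦ -3·5·6·1 = -90
  -X*Z ↦ -1·5·1·10 = -50
  -2*Y**2 ↦ -2·1·36·1 = -72
  Y*Z ↦ 1·1·6·10 = 60
  -Z**2 ↦ -1·1·1·100 = -100
Sum: F(5, 6, 10) = (25) + (-90) + (-50) + (-72) + (60) + (-100) = -227.
Reducing mod 11: -227 ≡ 4 (mod 11).
Since F(a, b, c) ≡ 4 ≠ 0 (mod 11), P does NOT lie on the curve.


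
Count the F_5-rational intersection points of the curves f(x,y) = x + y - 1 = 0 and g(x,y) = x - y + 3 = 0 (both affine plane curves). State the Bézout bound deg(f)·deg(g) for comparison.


Common zeros: {(4, 2)}; count = 1; Bézout bound = 1.

deg(f) = 1, deg(g) = 1, so Bézout bound = 1.
Scan x ∈ F_5. For each x, list the y ∈ F_5 with f(x, y) ≡ 0 and those with g(x, y) ≡ 0 (mod 5); the common zeros in that column are the intersection.
  x = 0: f ≡ 0 at y ∈ {1}; g ≡ 0 at y ∈ {3}; common: ∅.
  x = 1: f ≡ 0 at y ∈ {0}; g ≡ 0 at y ∈ {4}; common: ∅.
  x = 2: f ≡ 0 at y ∈ {4}; g ≡ 0 at y ∈ {0}; common: ∅.
  x = 3: f ≡ 0 at y ∈ {3}; g ≡ 0 at y ∈ {1}; common: ∅.
  x = 4: f ≡ 0 at y ∈ {2}; g ≡ 0 at y ∈ {2}; common: {2}.
Collecting: common zeros = {(4, 2)}, so the count is 1.
Comparison with the Bézout bound: 1 ≤ 1 = deg(f)·deg(g), as expected for curves with no common component (the bound is attained).
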